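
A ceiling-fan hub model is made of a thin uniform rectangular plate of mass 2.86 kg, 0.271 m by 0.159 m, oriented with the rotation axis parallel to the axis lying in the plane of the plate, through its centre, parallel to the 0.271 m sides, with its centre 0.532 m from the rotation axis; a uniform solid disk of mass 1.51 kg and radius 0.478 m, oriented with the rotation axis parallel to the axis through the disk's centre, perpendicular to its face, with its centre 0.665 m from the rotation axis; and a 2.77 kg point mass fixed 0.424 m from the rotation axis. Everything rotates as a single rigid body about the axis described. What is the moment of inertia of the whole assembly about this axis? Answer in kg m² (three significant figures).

Rectangular plate: I_cm = (1/12)Mb² = (1/12)(2.86)(0.159)² = 0.0060253 kg m²; centre at d = 0.532 m, so the parallel axis theorem gives I = 0.0060253 + (2.86)(0.532)² = 0.81547 kg m².
Solid disk: I_cm = (1/2)MR² = (1/2)(1.51)(0.478)² = 0.17251 kg m²; centre at d = 0.665 m, so the parallel axis theorem gives I = 0.17251 + (1.51)(0.665)² = 0.84027 kg m².
Point mass: I_cm = 0; centre at d = 0.424 m, so the parallel axis theorem gives I = 0 + (2.77)(0.424)² = 0.49798 kg m².
Total I = 0.81547 + 0.84027 + 0.49798 = 2.1537 kg m².

2.15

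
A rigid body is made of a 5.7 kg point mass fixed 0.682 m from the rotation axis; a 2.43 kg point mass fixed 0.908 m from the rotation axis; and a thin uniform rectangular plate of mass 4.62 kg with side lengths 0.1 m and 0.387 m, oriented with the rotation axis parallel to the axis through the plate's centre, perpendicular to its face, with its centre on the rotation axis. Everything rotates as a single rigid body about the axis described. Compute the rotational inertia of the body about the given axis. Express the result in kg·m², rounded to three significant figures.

Point mass: I_cm = 0; centre at d = 0.682 m, so the parallel axis theorem gives I = 0 + (5.7)(0.682)² = 2.6512 kg·m².
Point mass: I_cm = 0; centre at d = 0.908 m, so the parallel axis theorem gives I = 0 + (2.43)(0.908)² = 2.0034 kg·m².
Rectangular plate: I_cm = (1/12)M(a²+b²) = (1/12)(4.62)[(0.1)² + (0.387)²] = 0.061511 kg·m²; axis through the centre, so I = 0.061511 kg·m².
Total I = 2.6512 + 2.0034 + 0.061511 = 4.7162 kg·m².

4.72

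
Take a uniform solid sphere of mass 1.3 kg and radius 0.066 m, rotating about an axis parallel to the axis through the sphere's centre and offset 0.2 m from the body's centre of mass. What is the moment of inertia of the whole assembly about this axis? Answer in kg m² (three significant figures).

0.0543

I_cm = (2/5)MR² = (2/5)(1.3)(0.066)² = 0.0022651 kg m²; centre at d = 0.2 m, so I = I_cm + Md² gives I = 0.0022651 + (1.3)(0.2)² = 0.054265 kg m².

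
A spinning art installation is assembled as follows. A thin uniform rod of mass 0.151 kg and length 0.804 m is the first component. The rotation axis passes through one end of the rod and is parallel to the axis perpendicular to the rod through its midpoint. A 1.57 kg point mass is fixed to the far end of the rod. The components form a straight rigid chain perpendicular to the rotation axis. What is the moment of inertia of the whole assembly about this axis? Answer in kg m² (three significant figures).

1.05

Thin rod: I_cm = (1/12)ML² = (1/12)(0.151)(0.804)² = 0.0081341 kg m²; centre at d = 0.402 m, so I = I_cm + Md² gives I = 0.0081341 + (0.151)(0.402)² = 0.032536 kg m².
Point mass: I_cm = 0; centre at d = 0.402 + 0.402 = 0.804 m, so I = I_cm + Md² gives I = 0 + (1.57)(0.804)² = 1.0149 kg m².
Total I = 0.032536 + 1.0149 = 1.0474 kg m².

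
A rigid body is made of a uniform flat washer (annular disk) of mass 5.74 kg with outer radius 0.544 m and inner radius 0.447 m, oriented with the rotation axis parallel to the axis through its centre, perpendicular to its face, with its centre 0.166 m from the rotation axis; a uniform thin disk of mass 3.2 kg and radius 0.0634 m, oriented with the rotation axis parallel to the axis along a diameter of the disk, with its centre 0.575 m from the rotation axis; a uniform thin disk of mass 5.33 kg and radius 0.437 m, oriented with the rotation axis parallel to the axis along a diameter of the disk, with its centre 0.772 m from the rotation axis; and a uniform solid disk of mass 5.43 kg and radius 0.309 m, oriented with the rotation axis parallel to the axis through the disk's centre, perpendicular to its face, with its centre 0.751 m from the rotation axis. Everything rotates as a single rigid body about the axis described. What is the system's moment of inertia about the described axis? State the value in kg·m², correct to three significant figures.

9.39

Annular disk: I_cm = (1/2)M(R²+r²) = (1/2)(5.74)[(0.544)² + (0.447)²] = 1.4228 kg·m²; centre at d = 0.166 m, so I = I_cm + Md² gives I = 1.4228 + (5.74)(0.166)² = 1.581 kg·m².
Thin disk: I_cm = (1/4)MR² = (1/4)(3.2)(0.0634)² = 0.0032156 kg·m²; centre at d = 0.575 m, so I = I_cm + Md² gives I = 0.0032156 + (3.2)(0.575)² = 1.0612 kg·m².
Thin disk: I_cm = (1/4)MR² = (1/4)(5.33)(0.437)² = 0.25447 kg·m²; centre at d = 0.772 m, so I = I_cm + Md² gives I = 0.25447 + (5.33)(0.772)² = 3.4311 kg·m².
Solid disk: I_cm = (1/2)MR² = (1/2)(5.43)(0.309)² = 0.25923 kg·m²; centre at d = 0.751 m, so I = I_cm + Md² gives I = 0.25923 + (5.43)(0.751)² = 3.3218 kg·m².
Total I = 1.581 + 1.0612 + 3.4311 + 3.3218 = 9.395 kg·m².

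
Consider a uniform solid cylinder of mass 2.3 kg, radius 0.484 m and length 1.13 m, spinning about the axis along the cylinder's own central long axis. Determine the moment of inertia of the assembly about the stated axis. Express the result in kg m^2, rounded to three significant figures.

I_cm = (1/2)MR² = (1/2)(2.3)(0.484)² = 0.26939 kg m^2; axis through the centre, so I = 0.26939 kg m^2.

0.269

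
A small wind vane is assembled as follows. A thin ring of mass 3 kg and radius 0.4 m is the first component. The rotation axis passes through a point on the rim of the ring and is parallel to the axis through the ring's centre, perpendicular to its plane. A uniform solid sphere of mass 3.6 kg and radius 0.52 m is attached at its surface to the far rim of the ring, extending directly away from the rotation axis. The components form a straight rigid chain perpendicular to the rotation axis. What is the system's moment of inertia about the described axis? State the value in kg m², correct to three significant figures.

Thin ring: I_cm = MR² = (3)(0.4)² = 0.48 kg m²; centre at d = 0.4 m, so I = I_cm + Md² gives I = 0.48 + (3)(0.4)² = 0.96 kg m².
Solid sphere: I_cm = (2/5)MR² = (2/5)(3.6)(0.52)² = 0.38938 kg m²; centre at d = 0.4 + 0.4 + 0.52 = 1.32 m, so I = I_cm + Md² gives I = 0.38938 + (3.6)(1.32)² = 6.662 kg m².
Total I = 0.96 + 6.662 = 7.622 kg m².

7.62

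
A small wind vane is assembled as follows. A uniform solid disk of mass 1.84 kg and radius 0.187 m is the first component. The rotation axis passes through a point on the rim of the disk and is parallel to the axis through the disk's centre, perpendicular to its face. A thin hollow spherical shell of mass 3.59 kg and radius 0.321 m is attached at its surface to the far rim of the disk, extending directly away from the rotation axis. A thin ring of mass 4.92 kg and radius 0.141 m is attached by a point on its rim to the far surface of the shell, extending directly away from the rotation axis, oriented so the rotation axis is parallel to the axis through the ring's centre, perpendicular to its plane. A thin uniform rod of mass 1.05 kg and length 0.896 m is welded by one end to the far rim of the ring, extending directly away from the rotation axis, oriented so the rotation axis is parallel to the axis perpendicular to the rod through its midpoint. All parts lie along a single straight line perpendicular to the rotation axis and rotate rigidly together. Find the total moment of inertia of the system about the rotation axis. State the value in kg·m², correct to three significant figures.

Solid disk: I_cm = (1/2)MR² = (1/2)(1.84)(0.187)² = 0.032171 kg·m²; centre at d = 0.187 m, so I = I_cm + Md² gives I = 0.032171 + (1.84)(0.187)² = 0.096514 kg·m².
Spherical shell: I_cm = (2/3)MR² = (2/3)(3.59)(0.321)² = 0.24661 kg·m²; centre at d = 0.187 + 0.187 + 0.321 = 0.695 m, so I = I_cm + Md² gives I = 0.24661 + (3.59)(0.695)² = 1.9807 kg·m².
Thin ring: I_cm = MR² = (4.92)(0.141)² = 0.097815 kg·m²; centre at d = 0.187 + 0.187 + 0.321 + 0.321 + 0.141 = 1.157 m, so I = I_cm + Md² gives I = 0.097815 + (4.92)(1.157)² = 6.684 kg·m².
Thin rod: I_cm = (1/12)ML² = (1/12)(1.05)(0.896)² = 0.070246 kg·m²; centre at d = 0.187 + 0.187 + 0.321 + 0.321 + 0.141 + 0.141 + 0.448 = 1.746 m, so I = I_cm + Md² gives I = 0.070246 + (1.05)(1.746)² = 3.2712 kg·m².
Total I = 0.096514 + 1.9807 + 6.684 + 3.2712 = 12.032 kg·m².

12.0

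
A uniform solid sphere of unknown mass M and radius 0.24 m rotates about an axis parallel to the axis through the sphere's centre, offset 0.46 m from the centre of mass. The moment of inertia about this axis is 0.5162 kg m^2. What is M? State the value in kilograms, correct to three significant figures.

I = I_cm + Md² = (2/5)MR² + Md² = M·[0.4·(0.24)² + (0.46)²] = M·0.23464.
So M = 0.5162 / 0.23464 = 2.2 kg.

2.20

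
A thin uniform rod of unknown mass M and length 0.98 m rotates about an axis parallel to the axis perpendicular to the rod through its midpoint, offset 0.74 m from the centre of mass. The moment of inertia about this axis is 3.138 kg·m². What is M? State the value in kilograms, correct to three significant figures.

5.00

I = I_cm + Md² = (1/12)ML² + Md² = M·[0.0833333·(0.98)² + (0.74)²] = M·0.62763.
So M = 3.138 / 0.62763 = 4.9997 kg.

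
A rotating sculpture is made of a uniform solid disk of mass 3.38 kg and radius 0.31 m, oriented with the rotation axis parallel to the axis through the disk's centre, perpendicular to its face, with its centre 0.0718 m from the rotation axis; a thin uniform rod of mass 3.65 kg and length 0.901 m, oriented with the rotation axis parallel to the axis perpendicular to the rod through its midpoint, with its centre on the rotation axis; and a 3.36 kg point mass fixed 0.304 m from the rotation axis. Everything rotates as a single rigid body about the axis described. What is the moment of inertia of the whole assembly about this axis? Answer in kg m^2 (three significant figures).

0.737

Solid disk: I_cm = (1/2)MR² = (1/2)(3.38)(0.31)² = 0.16241 kg m^2; centre at d = 0.0718 m, so the parallel axis theorem gives I = 0.16241 + (3.38)(0.0718)² = 0.17983 kg m^2.
Thin rod: I_cm = (1/12)ML² = (1/12)(3.65)(0.901)² = 0.24692 kg m^2; axis through the centre, so I = 0.24692 kg m^2.
Point mass: I_cm = 0; centre at d = 0.304 m, so the parallel axis theorem gives I = 0 + (3.36)(0.304)² = 0.31052 kg m^2.
Total I = 0.17983 + 0.24692 + 0.31052 = 0.73727 kg m^2.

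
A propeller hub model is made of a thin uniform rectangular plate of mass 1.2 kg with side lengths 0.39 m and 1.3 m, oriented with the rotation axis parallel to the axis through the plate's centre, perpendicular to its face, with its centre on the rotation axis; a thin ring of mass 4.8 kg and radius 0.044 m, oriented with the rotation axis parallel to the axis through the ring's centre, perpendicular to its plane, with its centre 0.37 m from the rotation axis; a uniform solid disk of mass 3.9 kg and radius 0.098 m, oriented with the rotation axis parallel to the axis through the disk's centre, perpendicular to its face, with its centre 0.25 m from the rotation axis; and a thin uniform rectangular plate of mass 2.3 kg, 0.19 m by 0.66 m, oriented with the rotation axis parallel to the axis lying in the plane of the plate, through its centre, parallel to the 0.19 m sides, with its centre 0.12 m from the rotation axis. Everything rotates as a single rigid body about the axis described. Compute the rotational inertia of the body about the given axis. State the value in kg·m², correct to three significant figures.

1.23

Rectangular plate: I_cm = (1/12)M(a²+b²) = (1/12)(1.2)[(0.39)² + (1.3)²] = 0.18421 kg·m²; axis through the centre, so I = 0.18421 kg·m².
Thin ring: I_cm = MR² = (4.8)(0.044)² = 0.0092928 kg·m²; centre at d = 0.37 m, so I = I_cm + Md² gives I = 0.0092928 + (4.8)(0.37)² = 0.66641 kg·m².
Solid disk: I_cm = (1/2)MR² = (1/2)(3.9)(0.098)² = 0.018728 kg·m²; centre at d = 0.25 m, so I = I_cm + Md² gives I = 0.018728 + (3.9)(0.25)² = 0.26248 kg·m².
Rectangular plate: I_cm = (1/12)Mb² = (1/12)(2.3)(0.66)² = 0.08349 kg·m²; centre at d = 0.12 m, so I = I_cm + Md² gives I = 0.08349 + (2.3)(0.12)² = 0.11661 kg·m².
Total I = 0.18421 + 0.66641 + 0.26248 + 0.11661 = 1.2297 kg·m².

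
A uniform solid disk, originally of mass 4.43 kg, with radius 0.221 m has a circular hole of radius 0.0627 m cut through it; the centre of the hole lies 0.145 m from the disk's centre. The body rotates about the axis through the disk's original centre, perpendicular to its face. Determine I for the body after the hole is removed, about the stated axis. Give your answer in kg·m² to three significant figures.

0.100

Unpierced body about its centre: I₀ = (1/2)MR² = (1/2)(4.43)(0.221)² = 0.10818 kg·m².
The removed disk has mass m = M·(r/R)² = (4.43)(0.0627/0.221)² = 0.35658 kg (same uniform areal density).
Its moment of inertia about the rotation axis (parallel-axis theorem): I_hole = (1/2)mr² + md² = (1/2)(0.35658)(0.0627)² + (0.35658)(0.145)² = 0.008198 kg·m².
Treating the hole as negative mass, I = I₀ − I_hole = 0.10818 − 0.008198 = 0.099985 kg·m².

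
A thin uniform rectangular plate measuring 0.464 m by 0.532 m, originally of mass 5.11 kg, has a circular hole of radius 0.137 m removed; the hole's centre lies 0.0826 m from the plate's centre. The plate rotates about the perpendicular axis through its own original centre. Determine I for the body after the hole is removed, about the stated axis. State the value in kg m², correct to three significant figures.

0.192

Unpierced body about its centre: I₀ = (1/12)M(a²+b²) = (1/12)(5.11)[(0.464)² + (0.532)²] = 0.2122 kg m².
The removed disk has mass m = M·πr²/(ab) = (5.11)·π(0.137)²/(0.464·0.532) = 1.2206 kg (same uniform areal density).
Its moment of inertia about the rotation axis (parallel-axis theorem): I_hole = (1/2)mr² + md² = (1/2)(1.2206)(0.137)² + (1.2206)(0.0826)² = 0.019783 kg m².
Treating the hole as negative mass, I = I₀ − I_hole = 0.2122 − 0.019783 = 0.19242 kg m².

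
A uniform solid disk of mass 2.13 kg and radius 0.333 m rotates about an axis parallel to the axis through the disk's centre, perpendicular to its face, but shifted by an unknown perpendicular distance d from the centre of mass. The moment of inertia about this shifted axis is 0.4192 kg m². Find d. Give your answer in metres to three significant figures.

0.376

About the centre-of-mass axis, I_cm = (1/2)MR² = (1/2)(2.13)(0.333)² = 0.1181 kg m².
Parallel axis theorem: I = I_cm + Md², so Md² = 0.4192 − 0.1181 = 0.3011 kg m².
d = √(0.3011 / 2.13) = 0.37598 m.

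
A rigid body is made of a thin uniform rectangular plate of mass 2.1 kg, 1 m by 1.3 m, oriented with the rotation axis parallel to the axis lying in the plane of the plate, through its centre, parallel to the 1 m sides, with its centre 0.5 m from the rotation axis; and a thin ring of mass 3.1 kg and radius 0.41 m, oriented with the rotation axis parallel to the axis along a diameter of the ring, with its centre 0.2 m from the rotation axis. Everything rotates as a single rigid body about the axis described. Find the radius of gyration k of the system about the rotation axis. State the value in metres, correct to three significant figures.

Rectangular plate: I_cm = (1/12)Mb² = (1/12)(2.1)(1.3)² = 0.29575 kg m²; centre at d = 0.5 m, so I = I_cm + Md² gives I = 0.29575 + (2.1)(0.5)² = 0.82075 kg m².
Thin ring: I_cm = (1/2)MR² = (1/2)(3.1)(0.41)² = 0.26055 kg m²; centre at d = 0.2 m, so I = I_cm + Md² gives I = 0.26055 + (3.1)(0.2)² = 0.38455 kg m².
Total I = 1.2053 kg m²; total mass M = 5.2 kg.
k = √(I/M) = √(1.2053/5.2) = 0.48145 m.

0.481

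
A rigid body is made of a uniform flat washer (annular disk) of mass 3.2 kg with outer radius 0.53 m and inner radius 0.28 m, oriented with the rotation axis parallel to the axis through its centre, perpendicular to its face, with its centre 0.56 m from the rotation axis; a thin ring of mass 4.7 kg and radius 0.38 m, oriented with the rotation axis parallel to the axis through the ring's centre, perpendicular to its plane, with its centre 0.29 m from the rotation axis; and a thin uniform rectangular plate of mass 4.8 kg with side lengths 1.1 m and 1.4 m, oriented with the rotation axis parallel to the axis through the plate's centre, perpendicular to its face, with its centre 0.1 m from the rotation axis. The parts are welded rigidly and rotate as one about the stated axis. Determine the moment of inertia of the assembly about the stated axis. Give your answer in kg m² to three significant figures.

3.97

Annular disk: I_cm = (1/2)M(R²+r²) = (1/2)(3.2)[(0.53)² + (0.28)²] = 0.57488 kg m²; centre at d = 0.56 m, so I = I_cm + Md² gives I = 0.57488 + (3.2)(0.56)² = 1.5784 kg m².
Thin ring: I_cm = MR² = (4.7)(0.38)² = 0.67868 kg m²; centre at d = 0.29 m, so I = I_cm + Md² gives I = 0.67868 + (4.7)(0.29)² = 1.0739 kg m².
Rectangular plate: I_cm = (1/12)M(a²+b²) = (1/12)(4.8)[(1.1)² + (1.4)²] = 1.268 kg m²; centre at d = 0.1 m, so I = I_cm + Md² gives I = 1.268 + (4.8)(0.1)² = 1.316 kg m².
Total I = 1.5784 + 1.0739 + 1.316 = 3.9684 kg m².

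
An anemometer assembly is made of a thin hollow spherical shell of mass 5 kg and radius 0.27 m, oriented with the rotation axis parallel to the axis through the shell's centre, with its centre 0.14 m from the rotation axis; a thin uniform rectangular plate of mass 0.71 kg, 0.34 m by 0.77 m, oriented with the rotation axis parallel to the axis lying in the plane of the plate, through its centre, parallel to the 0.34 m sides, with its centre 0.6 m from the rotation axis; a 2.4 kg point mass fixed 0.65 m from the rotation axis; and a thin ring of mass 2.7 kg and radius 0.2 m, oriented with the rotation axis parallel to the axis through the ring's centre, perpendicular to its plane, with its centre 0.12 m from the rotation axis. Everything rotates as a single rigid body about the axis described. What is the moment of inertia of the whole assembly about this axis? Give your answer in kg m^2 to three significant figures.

1.79

Spherical shell: I_cm = (2/3)MR² = (2/3)(5)(0.27)² = 0.243 kg m^2; centre at d = 0.14 m, so I = I_cm + Md² gives I = 0.243 + (5)(0.14)² = 0.341 kg m^2.
Rectangular plate: I_cm = (1/12)Mb² = (1/12)(0.71)(0.77)² = 0.03508 kg m^2; centre at d = 0.6 m, so I = I_cm + Md² gives I = 0.03508 + (0.71)(0.6)² = 0.29068 kg m^2.
Point mass: I_cm = 0; centre at d = 0.65 m, so I = I_cm + Md² gives I = 0 + (2.4)(0.65)² = 1.014 kg m^2.
Thin ring: I_cm = MR² = (2.7)(0.2)² = 0.108 kg m^2; centre at d = 0.12 m, so I = I_cm + Md² gives I = 0.108 + (2.7)(0.12)² = 0.14688 kg m^2.
Total I = 0.341 + 0.29068 + 1.014 + 0.14688 = 1.7926 kg m^2.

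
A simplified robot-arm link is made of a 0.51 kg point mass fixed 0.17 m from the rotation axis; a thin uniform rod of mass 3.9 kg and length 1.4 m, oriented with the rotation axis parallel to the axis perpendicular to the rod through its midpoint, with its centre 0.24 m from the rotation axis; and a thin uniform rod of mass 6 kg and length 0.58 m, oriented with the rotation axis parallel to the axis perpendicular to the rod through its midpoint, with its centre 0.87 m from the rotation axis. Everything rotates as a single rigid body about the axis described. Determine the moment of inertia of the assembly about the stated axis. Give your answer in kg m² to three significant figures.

5.59

Point mass: I_cm = 0; centre at d = 0.17 m, so I = I_cm + Md² gives I = 0 + (0.51)(0.17)² = 0.014739 kg m².
Thin rod: I_cm = (1/12)ML² = (1/12)(3.9)(1.4)² = 0.637 kg m²; centre at d = 0.24 m, so I = I_cm + Md² gives I = 0.637 + (3.9)(0.24)² = 0.86164 kg m².
Thin rod: I_cm = (1/12)ML² = (1/12)(6)(0.58)² = 0.1682 kg m²; centre at d = 0.87 m, so I = I_cm + Md² gives I = 0.1682 + (6)(0.87)² = 4.7096 kg m².
Total I = 0.014739 + 0.86164 + 4.7096 = 5.586 kg m².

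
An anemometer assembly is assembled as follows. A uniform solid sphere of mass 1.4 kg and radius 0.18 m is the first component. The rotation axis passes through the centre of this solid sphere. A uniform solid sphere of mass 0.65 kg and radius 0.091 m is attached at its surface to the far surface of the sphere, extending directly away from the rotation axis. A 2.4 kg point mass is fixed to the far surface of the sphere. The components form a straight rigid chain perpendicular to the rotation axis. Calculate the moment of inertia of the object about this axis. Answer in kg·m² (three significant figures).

0.383

Solid sphere: I_cm = (2/5)MR² = (2/5)(1.4)(0.18)² = 0.018144 kg·m²; axis through the centre, so I = 0.018144 kg·m².
Solid sphere: I_cm = (2/5)MR² = (2/5)(0.65)(0.091)² = 0.0021531 kg·m²; centre at d = 0.18 + 0.091 = 0.271 m, so I = I_cm + Md² gives I = 0.0021531 + (0.65)(0.271)² = 0.04989 kg·m².
Point mass: I_cm = 0; centre at d = 0.18 + 0.091 + 0.091 = 0.362 m, so I = I_cm + Md² gives I = 0 + (2.4)(0.362)² = 0.31451 kg·m².
Total I = 0.018144 + 0.04989 + 0.31451 = 0.38254 kg·m².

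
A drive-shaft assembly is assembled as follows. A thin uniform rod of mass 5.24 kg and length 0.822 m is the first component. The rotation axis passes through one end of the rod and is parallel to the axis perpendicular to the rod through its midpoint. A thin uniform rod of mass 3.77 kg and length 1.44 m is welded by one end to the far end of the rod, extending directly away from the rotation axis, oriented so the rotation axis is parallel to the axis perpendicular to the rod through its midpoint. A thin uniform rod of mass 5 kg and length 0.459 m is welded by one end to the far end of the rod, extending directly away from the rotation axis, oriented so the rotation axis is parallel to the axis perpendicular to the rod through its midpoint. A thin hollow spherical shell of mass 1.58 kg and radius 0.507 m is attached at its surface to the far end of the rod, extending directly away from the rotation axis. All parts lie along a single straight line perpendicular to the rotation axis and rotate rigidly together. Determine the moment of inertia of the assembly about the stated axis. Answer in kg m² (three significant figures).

Thin rod: I_cm = (1/12)ML² = (1/12)(5.24)(0.822)² = 0.29505 kg m²; centre at d = 0.411 m, so the parallel axis theorem gives I = 0.29505 + (5.24)(0.411)² = 1.1802 kg m².
Thin rod: I_cm = (1/12)ML² = (1/12)(3.77)(1.44)² = 0.65146 kg m²; centre at d = 0.411 + 0.411 + 0.72 = 1.542 m, so the parallel axis theorem gives I = 0.65146 + (3.77)(1.542)² = 9.6156 kg m².
Thin rod: I_cm = (1/12)ML² = (1/12)(5)(0.459)² = 0.087784 kg m²; centre at d = 0.411 + 0.411 + 0.72 + 0.72 + 0.2295 = 2.4915 m, so the parallel axis theorem gives I = 0.087784 + (5)(2.4915)² = 31.126 kg m².
Spherical shell: I_cm = (2/3)MR² = (2/3)(1.58)(0.507)² = 0.27076 kg m²; centre at d = 0.411 + 0.411 + 0.72 + 0.72 + 0.2295 + 0.2295 + 0.507 = 3.228 m, so the parallel axis theorem gives I = 0.27076 + (1.58)(3.228)² = 16.734 kg m².
Total I = 1.1802 + 9.6156 + 31.126 + 16.734 = 58.656 kg m².

58.7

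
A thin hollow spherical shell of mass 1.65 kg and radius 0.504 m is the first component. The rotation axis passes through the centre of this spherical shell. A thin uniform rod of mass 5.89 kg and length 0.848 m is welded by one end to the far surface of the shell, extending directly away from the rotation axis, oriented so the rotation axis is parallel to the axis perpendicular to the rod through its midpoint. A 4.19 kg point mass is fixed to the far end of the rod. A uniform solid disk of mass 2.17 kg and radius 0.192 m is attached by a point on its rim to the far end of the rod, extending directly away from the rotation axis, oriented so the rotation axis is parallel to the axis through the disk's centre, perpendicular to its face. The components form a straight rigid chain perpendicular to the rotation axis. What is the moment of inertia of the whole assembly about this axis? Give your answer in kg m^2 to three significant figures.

Spherical shell: I_cm = (2/3)MR² = (2/3)(1.65)(0.504)² = 0.27942 kg m^2; axis through the centre, so I = 0.27942 kg m^2.
Thin rod: I_cm = (1/12)ML² = (1/12)(5.89)(0.848)² = 0.35296 kg m^2; centre at d = 0.504 + 0.424 = 0.928 m, so the parallel axis theorem gives I = 0.35296 + (5.89)(0.928)² = 5.4253 kg m^2.
Point mass: I_cm = 0; centre at d = 0.504 + 0.424 + 0.424 = 1.352 m, so the parallel axis theorem gives I = 0 + (4.19)(1.352)² = 7.6589 kg m^2.
Solid disk: I_cm = (1/2)MR² = (1/2)(2.17)(0.192)² = 0.039997 kg m^2; centre at d = 0.504 + 0.424 + 0.424 + 0.192 = 1.544 m, so the parallel axis theorem gives I = 0.039997 + (2.17)(1.544)² = 5.2131 kg m^2.
Total I = 0.27942 + 5.4253 + 7.6589 + 5.2131 = 18.577 kg m^2.

18.6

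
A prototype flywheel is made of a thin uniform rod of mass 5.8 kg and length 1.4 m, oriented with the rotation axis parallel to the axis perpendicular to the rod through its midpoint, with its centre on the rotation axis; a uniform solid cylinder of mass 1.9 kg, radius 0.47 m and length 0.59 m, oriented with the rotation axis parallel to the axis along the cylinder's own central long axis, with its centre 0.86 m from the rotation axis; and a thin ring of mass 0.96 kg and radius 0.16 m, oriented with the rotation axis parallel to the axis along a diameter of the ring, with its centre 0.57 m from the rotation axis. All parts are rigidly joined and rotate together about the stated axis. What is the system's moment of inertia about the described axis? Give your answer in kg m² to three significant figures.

Thin rod: I_cm = (1/12)ML² = (1/12)(5.8)(1.4)² = 0.94733 kg m²; axis through the centre, so I = 0.94733 kg m².
Solid cylinder: I_cm = (1/2)MR² = (1/2)(1.9)(0.47)² = 0.20985 kg m²; centre at d = 0.86 m, so I = I_cm + Md² gives I = 0.20985 + (1.9)(0.86)² = 1.6151 kg m².
Thin ring: I_cm = (1/2)MR² = (1/2)(0.96)(0.16)² = 0.012288 kg m²; centre at d = 0.57 m, so I = I_cm + Md² gives I = 0.012288 + (0.96)(0.57)² = 0.32419 kg m².
Total I = 0.94733 + 1.6151 + 0.32419 = 2.8866 kg m².

2.89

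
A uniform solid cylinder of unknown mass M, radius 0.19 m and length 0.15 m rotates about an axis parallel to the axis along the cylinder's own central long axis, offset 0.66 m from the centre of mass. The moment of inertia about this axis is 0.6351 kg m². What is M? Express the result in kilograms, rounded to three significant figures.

1.40

I = I_cm + Md² = (1/2)MR² + Md² = M·[0.5·(0.19)² + (0.66)²] = M·0.45365.
So M = 0.6351 / 0.45365 = 1.4 kg.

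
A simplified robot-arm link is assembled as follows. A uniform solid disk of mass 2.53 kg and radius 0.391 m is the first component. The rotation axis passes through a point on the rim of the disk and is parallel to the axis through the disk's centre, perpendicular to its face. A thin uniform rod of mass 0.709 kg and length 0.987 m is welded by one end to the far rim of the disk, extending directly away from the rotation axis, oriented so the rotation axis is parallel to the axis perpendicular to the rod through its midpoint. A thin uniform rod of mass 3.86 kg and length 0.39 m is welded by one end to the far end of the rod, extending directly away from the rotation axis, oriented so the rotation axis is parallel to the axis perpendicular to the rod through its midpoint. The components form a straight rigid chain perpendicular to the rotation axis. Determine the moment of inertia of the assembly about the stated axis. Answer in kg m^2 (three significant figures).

16.7

Solid disk: I_cm = (1/2)MR² = (1/2)(2.53)(0.391)² = 0.19339 kg m^2; centre at d = 0.391 m, so the parallel axis theorem gives I = 0.19339 + (2.53)(0.391)² = 0.58018 kg m^2.
Thin rod: I_cm = (1/12)ML² = (1/12)(0.709)(0.987)² = 0.057557 kg m^2; centre at d = 0.391 + 0.391 + 0.4935 = 1.2755 m, so the parallel axis theorem gives I = 0.057557 + (0.709)(1.2755)² = 1.211 kg m^2.
Thin rod: I_cm = (1/12)ML² = (1/12)(3.86)(0.39)² = 0.048926 kg m^2; centre at d = 0.391 + 0.391 + 0.4935 + 0.4935 + 0.195 = 1.964 m, so the parallel axis theorem gives I = 0.048926 + (3.86)(1.964)² = 14.938 kg m^2.
Total I = 0.58018 + 1.211 + 14.938 = 16.729 kg m^2.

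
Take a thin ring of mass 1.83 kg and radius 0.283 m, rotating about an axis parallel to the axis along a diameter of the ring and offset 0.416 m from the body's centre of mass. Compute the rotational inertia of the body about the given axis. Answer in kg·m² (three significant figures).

I_cm = (1/2)MR² = (1/2)(1.83)(0.283)² = 0.073281 kg·m²; centre at d = 0.416 m, so the parallel axis theorem gives I = 0.073281 + (1.83)(0.416)² = 0.38997 kg·m².

0.390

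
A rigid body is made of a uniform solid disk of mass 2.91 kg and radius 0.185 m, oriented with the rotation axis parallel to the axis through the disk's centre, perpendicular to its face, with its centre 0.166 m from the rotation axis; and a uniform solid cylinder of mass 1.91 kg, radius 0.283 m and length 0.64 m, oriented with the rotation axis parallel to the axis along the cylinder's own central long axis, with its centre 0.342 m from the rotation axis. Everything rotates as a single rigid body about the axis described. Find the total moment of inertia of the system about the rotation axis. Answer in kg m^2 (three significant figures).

0.430

Solid disk: I_cm = (1/2)MR² = (1/2)(2.91)(0.185)² = 0.049797 kg m^2; centre at d = 0.166 m, so I = I_cm + Md² gives I = 0.049797 + (2.91)(0.166)² = 0.12999 kg m^2.
Solid cylinder: I_cm = (1/2)MR² = (1/2)(1.91)(0.283)² = 0.076485 kg m^2; centre at d = 0.342 m, so I = I_cm + Md² gives I = 0.076485 + (1.91)(0.342)² = 0.29989 kg m^2.
Total I = 0.12999 + 0.29989 = 0.42987 kg m^2.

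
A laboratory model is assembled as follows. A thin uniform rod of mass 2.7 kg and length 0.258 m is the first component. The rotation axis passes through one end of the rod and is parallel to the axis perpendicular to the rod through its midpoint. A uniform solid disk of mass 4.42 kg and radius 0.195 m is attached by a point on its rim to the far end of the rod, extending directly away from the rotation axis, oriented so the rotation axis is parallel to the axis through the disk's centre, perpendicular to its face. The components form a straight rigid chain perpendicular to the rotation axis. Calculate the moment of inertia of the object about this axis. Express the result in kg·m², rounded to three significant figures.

Thin rod: I_cm = (1/12)ML² = (1/12)(2.7)(0.258)² = 0.014977 kg·m²; centre at d = 0.129 m, so the parallel axis theorem gives I = 0.014977 + (2.7)(0.129)² = 0.059908 kg·m².
Solid disk: I_cm = (1/2)MR² = (1/2)(4.42)(0.195)² = 0.084035 kg·m²; centre at d = 0.129 + 0.129 + 0.195 = 0.453 m, so the parallel axis theorem gives I = 0.084035 + (4.42)(0.453)² = 0.99106 kg·m².
Total I = 0.059908 + 0.99106 = 1.051 kg·m².

1.05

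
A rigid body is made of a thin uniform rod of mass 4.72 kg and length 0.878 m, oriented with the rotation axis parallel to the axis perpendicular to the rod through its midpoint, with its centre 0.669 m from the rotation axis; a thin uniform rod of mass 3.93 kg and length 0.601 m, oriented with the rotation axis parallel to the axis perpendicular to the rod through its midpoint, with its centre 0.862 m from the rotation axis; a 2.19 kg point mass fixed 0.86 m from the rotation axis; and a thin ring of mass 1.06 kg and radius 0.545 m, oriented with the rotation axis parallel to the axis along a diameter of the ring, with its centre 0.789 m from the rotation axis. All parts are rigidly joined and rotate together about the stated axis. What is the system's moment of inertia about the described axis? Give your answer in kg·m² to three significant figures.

Thin rod: I_cm = (1/12)ML² = (1/12)(4.72)(0.878)² = 0.30321 kg·m²; centre at d = 0.669 m, so I = I_cm + Md² gives I = 0.30321 + (4.72)(0.669)² = 2.4157 kg·m².
Thin rod: I_cm = (1/12)ML² = (1/12)(3.93)(0.601)² = 0.11829 kg·m²; centre at d = 0.862 m, so I = I_cm + Md² gives I = 0.11829 + (3.93)(0.862)² = 3.0385 kg·m².
Point mass: I_cm = 0; centre at d = 0.86 m, so I = I_cm + Md² gives I = 0 + (2.19)(0.86)² = 1.6197 kg·m².
Thin ring: I_cm = (1/2)MR² = (1/2)(1.06)(0.545)² = 0.15742 kg·m²; centre at d = 0.789 m, so I = I_cm + Md² gives I = 0.15742 + (1.06)(0.789)² = 0.8173 kg·m².
Total I = 2.4157 + 3.0385 + 1.6197 + 0.8173 = 7.8912 kg·m².

7.89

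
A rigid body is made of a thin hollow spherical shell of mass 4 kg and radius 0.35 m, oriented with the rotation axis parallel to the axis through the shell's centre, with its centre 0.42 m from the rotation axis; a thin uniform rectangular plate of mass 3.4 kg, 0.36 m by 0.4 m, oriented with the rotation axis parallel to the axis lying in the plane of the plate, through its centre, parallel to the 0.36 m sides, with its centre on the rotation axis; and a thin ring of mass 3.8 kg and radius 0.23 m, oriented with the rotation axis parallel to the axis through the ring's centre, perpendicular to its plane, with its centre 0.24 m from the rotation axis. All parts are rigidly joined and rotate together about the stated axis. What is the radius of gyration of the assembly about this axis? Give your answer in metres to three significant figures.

0.366

Spherical shell: I_cm = (2/3)MR² = (2/3)(4)(0.35)² = 0.32667 kg m²; centre at d = 0.42 m, so the parallel axis theorem gives I = 0.32667 + (4)(0.42)² = 1.0323 kg m².
Rectangular plate: I_cm = (1/12)Mb² = (1/12)(3.4)(0.4)² = 0.045333 kg m²; axis through the centre, so I = 0.045333 kg m².
Thin ring: I_cm = MR² = (3.8)(0.23)² = 0.20102 kg m²; centre at d = 0.24 m, so the parallel axis theorem gives I = 0.20102 + (3.8)(0.24)² = 0.4199 kg m².
Total I = 1.4975 kg m²; total mass M = 11.2 kg.
k = √(I/M) = √(1.4975/11.2) = 0.36566 m.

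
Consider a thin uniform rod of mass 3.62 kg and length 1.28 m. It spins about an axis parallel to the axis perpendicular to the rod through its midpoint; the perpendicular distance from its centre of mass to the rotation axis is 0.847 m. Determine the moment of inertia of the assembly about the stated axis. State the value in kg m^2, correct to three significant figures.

I_cm = (1/12)ML² = (1/12)(3.62)(1.28)² = 0.49425 kg m^2; centre at d = 0.847 m, so I = I_cm + Md² gives I = 0.49425 + (3.62)(0.847)² = 3.0913 kg m^2.

3.09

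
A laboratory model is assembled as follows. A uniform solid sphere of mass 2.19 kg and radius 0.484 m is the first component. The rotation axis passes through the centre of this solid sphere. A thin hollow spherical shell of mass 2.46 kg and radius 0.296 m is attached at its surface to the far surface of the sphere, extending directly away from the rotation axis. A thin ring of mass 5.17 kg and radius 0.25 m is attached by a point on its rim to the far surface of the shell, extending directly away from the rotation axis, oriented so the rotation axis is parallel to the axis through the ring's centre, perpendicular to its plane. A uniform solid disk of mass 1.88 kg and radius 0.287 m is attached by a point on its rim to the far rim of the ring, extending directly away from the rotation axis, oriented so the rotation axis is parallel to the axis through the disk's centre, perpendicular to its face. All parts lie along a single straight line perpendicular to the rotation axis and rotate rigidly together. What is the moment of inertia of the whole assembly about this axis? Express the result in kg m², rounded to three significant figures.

Solid sphere: I_cm = (2/5)MR² = (2/5)(2.19)(0.484)² = 0.20521 kg m²; axis through the centre, so I = 0.20521 kg m².
Spherical shell: I_cm = (2/3)MR² = (2/3)(2.46)(0.296)² = 0.14369 kg m²; centre at d = 0.484 + 0.296 = 0.78 m, so the parallel axis theorem gives I = 0.14369 + (2.46)(0.78)² = 1.6404 kg m².
Thin ring: I_cm = MR² = (5.17)(0.25)² = 0.32312 kg m²; centre at d = 0.484 + 0.296 + 0.296 + 0.25 = 1.326 m, so the parallel axis theorem gives I = 0.32312 + (5.17)(1.326)² = 9.4134 kg m².
Solid disk: I_cm = (1/2)MR² = (1/2)(1.88)(0.287)² = 0.077427 kg m²; centre at d = 0.484 + 0.296 + 0.296 + 0.25 + 0.25 + 0.287 = 1.863 m, so the parallel axis theorem gives I = 0.077427 + (1.88)(1.863)² = 6.6025 kg m².
Total I = 0.20521 + 1.6404 + 9.4134 + 6.6025 = 17.861 kg m².

17.9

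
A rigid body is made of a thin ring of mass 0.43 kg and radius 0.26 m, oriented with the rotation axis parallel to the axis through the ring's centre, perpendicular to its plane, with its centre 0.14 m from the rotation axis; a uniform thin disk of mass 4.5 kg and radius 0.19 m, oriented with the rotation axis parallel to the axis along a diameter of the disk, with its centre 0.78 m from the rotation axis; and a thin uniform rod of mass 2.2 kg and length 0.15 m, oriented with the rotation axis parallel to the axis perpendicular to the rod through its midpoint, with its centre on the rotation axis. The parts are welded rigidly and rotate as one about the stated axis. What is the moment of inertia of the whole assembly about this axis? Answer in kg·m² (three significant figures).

2.82

Thin ring: I_cm = MR² = (0.43)(0.26)² = 0.029068 kg·m²; centre at d = 0.14 m, so I = I_cm + Md² gives I = 0.029068 + (0.43)(0.14)² = 0.037496 kg·m².
Thin disk: I_cm = (1/4)MR² = (1/4)(4.5)(0.19)² = 0.040613 kg·m²; centre at d = 0.78 m, so I = I_cm + Md² gives I = 0.040613 + (4.5)(0.78)² = 2.7784 kg·m².
Thin rod: I_cm = (1/12)ML² = (1/12)(2.2)(0.15)² = 0.004125 kg·m²; axis through the centre, so I = 0.004125 kg·m².
Total I = 0.037496 + 2.7784 + 0.004125 = 2.82 kg·m².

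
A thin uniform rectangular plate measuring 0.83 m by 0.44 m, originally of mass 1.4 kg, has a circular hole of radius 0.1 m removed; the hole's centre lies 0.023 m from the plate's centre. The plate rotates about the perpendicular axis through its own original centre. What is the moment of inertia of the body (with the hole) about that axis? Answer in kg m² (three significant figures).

0.102

Unpierced body about its centre: I₀ = (1/12)M(a²+b²) = (1/12)(1.4)[(0.83)² + (0.44)²] = 0.10296 kg m².
The removed disk has mass m = M·πr²/(ab) = (1.4)·π(0.1)²/(0.83·0.44) = 0.12043 kg (same uniform areal density).
Its moment of inertia about the rotation axis (parallel-axis theorem): I_hole = (1/2)mr² + md² = (1/2)(0.12043)(0.1)² + (0.12043)(0.023)² = 0.00066588 kg m².
Treating the hole as negative mass, I = I₀ − I_hole = 0.10296 − 0.00066588 = 0.10229 kg m².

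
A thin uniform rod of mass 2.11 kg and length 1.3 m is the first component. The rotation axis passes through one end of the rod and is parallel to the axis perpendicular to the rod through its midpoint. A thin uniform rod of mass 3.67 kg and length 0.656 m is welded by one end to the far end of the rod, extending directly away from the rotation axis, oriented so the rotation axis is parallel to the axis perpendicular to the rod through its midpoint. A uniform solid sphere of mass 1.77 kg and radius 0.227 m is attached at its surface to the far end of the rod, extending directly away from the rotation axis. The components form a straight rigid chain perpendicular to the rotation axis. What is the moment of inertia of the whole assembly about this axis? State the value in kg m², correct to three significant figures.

Thin rod: I_cm = (1/12)ML² = (1/12)(2.11)(1.3)² = 0.29716 kg m²; centre at d = 0.65 m, so I = I_cm + Md² gives I = 0.29716 + (2.11)(0.65)² = 1.1886 kg m².
Thin rod: I_cm = (1/12)ML² = (1/12)(3.67)(0.656)² = 0.13161 kg m²; centre at d = 0.65 + 0.65 + 0.328 = 1.628 m, so I = I_cm + Md² gives I = 0.13161 + (3.67)(1.628)² = 9.8585 kg m².
Solid sphere: I_cm = (2/5)MR² = (2/5)(1.77)(0.227)² = 0.036483 kg m²; centre at d = 0.65 + 0.65 + 0.328 + 0.328 + 0.227 = 2.183 m, so I = I_cm + Md² gives I = 0.036483 + (1.77)(2.183)² = 8.4714 kg m².
Total I = 1.1886 + 9.8585 + 8.4714 = 19.519 kg m².

19.5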